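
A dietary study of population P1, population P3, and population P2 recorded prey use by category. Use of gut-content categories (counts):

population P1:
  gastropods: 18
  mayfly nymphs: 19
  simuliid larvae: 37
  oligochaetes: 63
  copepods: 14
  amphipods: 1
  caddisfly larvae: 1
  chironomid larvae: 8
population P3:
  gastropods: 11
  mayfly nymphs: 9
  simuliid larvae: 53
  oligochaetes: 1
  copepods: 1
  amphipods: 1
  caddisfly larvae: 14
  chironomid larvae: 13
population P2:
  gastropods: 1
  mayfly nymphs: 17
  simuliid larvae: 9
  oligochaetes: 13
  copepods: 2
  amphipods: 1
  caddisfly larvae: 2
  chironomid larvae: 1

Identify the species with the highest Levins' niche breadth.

population P1

Proportions for population P1 (n=161): 18/161=0.1118, 19/161=0.1180, 37/161=0.2298, 63/161=0.3913, 14/161=0.0870, 1/161=0.0062, 1/161=0.0062, 8/161=0.0497
Proportions for population P3 (n=103): 11/103=0.1068, 9/103=0.0874, 53/103=0.5146, 1/103=0.0097, 1/103=0.0097, 1/103=0.0097, 14/103=0.1359, 13/103=0.1262
Proportions for population P2 (n=46): 1/46=0.0217, 17/46=0.3696, 9/46=0.1957, 13/46=0.2826, 2/46=0.0435, 1/46=0.0217, 2/46=0.0435, 1/46=0.0217
Σp_P1ᵢ² = 0.1118² + 0.1180² + 0.2298² + 0.3913² + 0.0870² + 0.0062² + 0.0062² + 0.0497² = 0.012499 + 0.013924 + 0.052808 + 0.153116 + 0.007569 + 0.000038 + 0.000038 + 0.002470 = 0.242462
B_P1 = 1 / 0.242462 = 4.1244
Σp_P3ᵢ² = 0.1068² + 0.0874² + 0.5146² + 0.0097² + 0.0097² + 0.0097² + 0.1359² + 0.1262² = 0.011406 + 0.007639 + 0.264813 + 0.000094 + 0.000094 + 0.000094 + 0.018469 + 0.015926 = 0.318535
B_P3 = 1 / 0.318535 = 3.1394
Σp_P2ᵢ² = 0.0217² + 0.3696² + 0.1957² + 0.2826² + 0.0435² + 0.0217² + 0.0435² + 0.0217² = 0.000471 + 0.136604 + 0.038298 + 0.079863 + 0.001892 + 0.000471 + 0.001892 + 0.000471 = 0.259962
B_P2 = 1 / 0.259962 = 3.8467
Highest B → broadest niche (most generalist): population P1 (B = 4.12).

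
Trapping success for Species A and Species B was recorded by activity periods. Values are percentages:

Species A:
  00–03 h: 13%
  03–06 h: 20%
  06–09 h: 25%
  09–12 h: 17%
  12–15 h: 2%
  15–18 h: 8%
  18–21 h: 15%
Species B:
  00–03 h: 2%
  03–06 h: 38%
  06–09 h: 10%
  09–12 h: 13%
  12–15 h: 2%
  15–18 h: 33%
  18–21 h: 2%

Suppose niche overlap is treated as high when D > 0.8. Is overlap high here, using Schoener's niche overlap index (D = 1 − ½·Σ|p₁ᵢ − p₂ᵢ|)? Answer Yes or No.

Convert percentages to proportions (divide by 100).
Σ|p₁ᵢ − p₂ᵢ| = 0.11 + 0.18 + 0.15 + 0.04 + 0.00 + 0.25 + 0.13 = 0.86
D = 1 − ½ × 0.86 = 1 − 0.430 = 0.5700
D = 0.5700 < 0.8 → No.

No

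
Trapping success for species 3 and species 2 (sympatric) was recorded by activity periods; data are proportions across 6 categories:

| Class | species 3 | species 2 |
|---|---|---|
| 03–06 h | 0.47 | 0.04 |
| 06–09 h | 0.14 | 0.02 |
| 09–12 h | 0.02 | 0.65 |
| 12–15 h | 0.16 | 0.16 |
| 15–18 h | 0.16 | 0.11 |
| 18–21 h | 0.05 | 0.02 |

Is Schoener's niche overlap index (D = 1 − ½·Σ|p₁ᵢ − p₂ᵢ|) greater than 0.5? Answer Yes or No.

Σ|p₁ᵢ − p₂ᵢ| = 0.43 + 0.12 + 0.63 + 0.00 + 0.05 + 0.03 = 1.26
D = 1 − ½ × 1.26 = 1 − 0.630 = 0.3700
D = 0.3700 < 0.5 → No.

No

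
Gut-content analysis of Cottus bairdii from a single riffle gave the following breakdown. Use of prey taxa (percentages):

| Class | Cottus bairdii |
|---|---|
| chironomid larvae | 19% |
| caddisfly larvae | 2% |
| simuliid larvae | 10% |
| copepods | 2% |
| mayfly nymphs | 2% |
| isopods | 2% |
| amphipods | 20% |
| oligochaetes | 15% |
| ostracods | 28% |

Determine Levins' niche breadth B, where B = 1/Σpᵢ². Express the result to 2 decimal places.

5.30

Convert percentages to proportions (divide by 100).
Σpᵢ² = 0.19² + 0.02² + 0.10² + 0.02² + 0.02² + 0.02² + 0.20² + 0.15² + 0.28² = 0.0361 + 0.0004 + 0.0100 + 0.0004 + 0.0004 + 0.0004 + 0.0400 + 0.0225 + 0.0784 = 0.1886
B = 1 / 0.1886 = 5.3022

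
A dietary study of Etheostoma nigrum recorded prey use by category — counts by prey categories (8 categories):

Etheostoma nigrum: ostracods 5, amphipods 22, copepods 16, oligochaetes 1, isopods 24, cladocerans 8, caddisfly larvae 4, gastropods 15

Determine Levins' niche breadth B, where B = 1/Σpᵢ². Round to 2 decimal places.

Proportions for Etheostoma nigrum (n=95): 5/95=0.0526, 22/95=0.2316, 16/95=0.1684, 1/95=0.0105, 24/95=0.2526, 8/95=0.0842, 4/95=0.0421, 15/95=0.1579
Σpᵢ² = 0.0526² + 0.2316² + 0.1684² + 0.0105² + 0.2526² + 0.0842² + 0.0421² + 0.1579² = 0.002767 + 0.053639 + 0.028359 + 0.000110 + 0.063807 + 0.007090 + 0.001772 + 0.024932 = 0.182476
B = 1 / 0.182476 = 5.4802

5.48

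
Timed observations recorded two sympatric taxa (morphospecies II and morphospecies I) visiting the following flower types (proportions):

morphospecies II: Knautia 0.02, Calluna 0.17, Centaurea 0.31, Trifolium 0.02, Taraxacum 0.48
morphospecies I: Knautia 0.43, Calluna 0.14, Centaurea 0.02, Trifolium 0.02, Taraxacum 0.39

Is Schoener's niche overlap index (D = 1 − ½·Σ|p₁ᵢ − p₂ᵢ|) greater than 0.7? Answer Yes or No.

Σ|p₁ᵢ − p₂ᵢ| = 0.41 + 0.03 + 0.29 + 0.00 + 0.09 = 0.82
D = 1 − ½ × 0.82 = 1 − 0.410 = 0.5900
D = 0.5900 < 0.7 → No.

No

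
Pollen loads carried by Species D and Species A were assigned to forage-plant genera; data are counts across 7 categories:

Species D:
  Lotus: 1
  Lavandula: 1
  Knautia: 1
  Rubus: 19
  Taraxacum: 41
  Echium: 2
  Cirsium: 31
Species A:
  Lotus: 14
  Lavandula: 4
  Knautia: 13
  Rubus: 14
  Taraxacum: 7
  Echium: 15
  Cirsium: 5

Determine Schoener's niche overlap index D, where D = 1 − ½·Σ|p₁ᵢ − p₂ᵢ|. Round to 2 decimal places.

0.41

Proportions for Species D (n=96): 1/96=0.0104, 1/96=0.0104, 1/96=0.0104, 19/96=0.1979, 41/96=0.4271, 2/96=0.0208, 31/96=0.3229
Proportions for Species A (n=72): 14/72=0.1944, 4/72=0.0556, 13/72=0.1806, 14/72=0.1944, 7/72=0.0972, 15/72=0.2083, 5/72=0.0694
Σ|p₁ᵢ − p₂ᵢ| = 0.1840 + 0.0452 + 0.1702 + 0.0035 + 0.3299 + 0.1875 + 0.2535 = 1.1738
D = 1 − ½ × 1.1738 = 1 − 0.58690 = 0.41310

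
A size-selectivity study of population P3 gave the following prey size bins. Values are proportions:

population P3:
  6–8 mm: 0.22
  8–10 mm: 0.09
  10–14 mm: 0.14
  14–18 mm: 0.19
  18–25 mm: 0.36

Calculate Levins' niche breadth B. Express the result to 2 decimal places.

Σpᵢ² = 0.22² + 0.09² + 0.14² + 0.19² + 0.36² = 0.0484 + 0.0081 + 0.0196 + 0.0361 + 0.1296 = 0.2418
B = 1 / 0.2418 = 4.1356

4.14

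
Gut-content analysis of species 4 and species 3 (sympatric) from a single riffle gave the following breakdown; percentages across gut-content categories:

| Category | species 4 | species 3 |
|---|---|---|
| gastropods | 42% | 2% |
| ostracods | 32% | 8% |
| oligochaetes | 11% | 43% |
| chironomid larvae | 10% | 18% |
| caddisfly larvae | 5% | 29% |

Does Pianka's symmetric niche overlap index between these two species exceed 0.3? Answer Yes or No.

Convert percentages to proportions (divide by 100).
Σ p₁ᵢp₂ᵢ = 0.0084 + 0.0256 + 0.0473 + 0.0180 + 0.0145 = 0.1138
Σp_1ᵢ² = 0.42² + 0.32² + 0.11² + 0.10² + 0.05² = 0.1764 + 0.1024 + 0.0121 + 0.0100 + 0.0025 = 0.3034
Σp_2ᵢ² = 0.02² + 0.08² + 0.43² + 0.18² + 0.29² = 0.0004 + 0.0064 + 0.1849 + 0.0324 + 0.0841 = 0.3082
O = 0.1138 / √(0.3034 × 0.3082) = 0.1138 / 0.30579 = 0.3722
O = 0.3722 > 0.3 → Yes.

Yes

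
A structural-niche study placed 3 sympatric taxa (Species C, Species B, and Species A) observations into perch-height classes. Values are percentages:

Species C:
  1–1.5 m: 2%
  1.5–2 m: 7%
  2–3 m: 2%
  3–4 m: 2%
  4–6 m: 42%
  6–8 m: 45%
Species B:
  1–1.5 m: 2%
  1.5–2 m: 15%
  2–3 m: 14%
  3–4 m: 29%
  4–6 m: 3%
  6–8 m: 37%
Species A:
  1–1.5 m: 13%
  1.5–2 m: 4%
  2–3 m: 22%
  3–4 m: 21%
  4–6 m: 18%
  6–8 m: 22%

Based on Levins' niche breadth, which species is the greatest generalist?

Convert percentages to proportions (divide by 100).
Σp_Cᵢ² = 0.02² + 0.07² + 0.02² + 0.02² + 0.42² + 0.45² = 0.0004 + 0.0049 + 0.0004 + 0.0004 + 0.1764 + 0.2025 = 0.3850
B_C = 1 / 0.3850 = 2.5974
Σp_Bᵢ² = 0.02² + 0.15² + 0.14² + 0.29² + 0.03² + 0.37² = 0.0004 + 0.0225 + 0.0196 + 0.0841 + 0.0009 + 0.1369 = 0.2644
B_B = 1 / 0.2644 = 3.7821
Σp_Aᵢ² = 0.13² + 0.04² + 0.22² + 0.21² + 0.18² + 0.22² = 0.0169 + 0.0016 + 0.0484 + 0.0441 + 0.0324 + 0.0484 = 0.1918
B_A = 1 / 0.1918 = 5.2138
Highest B → broadest niche (most generalist): Species A (B = 5.21).

Species A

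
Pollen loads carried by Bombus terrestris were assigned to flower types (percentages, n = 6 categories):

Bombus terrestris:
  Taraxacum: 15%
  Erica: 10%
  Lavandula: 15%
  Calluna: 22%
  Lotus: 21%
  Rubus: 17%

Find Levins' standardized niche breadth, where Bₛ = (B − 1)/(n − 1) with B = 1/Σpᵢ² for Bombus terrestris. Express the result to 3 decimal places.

Convert percentages to proportions (divide by 100).
Σpᵢ² = 0.15² + 0.10² + 0.15² + 0.22² + 0.21² + 0.17² = 0.0225 + 0.0100 + 0.0225 + 0.0484 + 0.0441 + 0.0289 = 0.1764
B = 1 / 0.1764 = 5.66893
Bₛ = (B − 1)/(n − 1) = (5.66893 − 1)/(6 − 1) = 4.66893/5 = 0.93379

0.934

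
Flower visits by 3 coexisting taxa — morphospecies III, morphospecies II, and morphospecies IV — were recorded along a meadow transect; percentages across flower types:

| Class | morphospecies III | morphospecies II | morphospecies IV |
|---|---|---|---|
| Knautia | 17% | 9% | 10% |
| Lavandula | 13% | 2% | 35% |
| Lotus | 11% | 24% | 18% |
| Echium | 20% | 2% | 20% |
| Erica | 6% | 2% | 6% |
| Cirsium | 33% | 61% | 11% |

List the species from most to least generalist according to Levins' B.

morphospecies III > morphospecies IV > morphospecies II

Convert percentages to proportions (divide by 100).
Σp_IIIᵢ² = 0.17² + 0.13² + 0.11² + 0.20² + 0.06² + 0.33² = 0.0289 + 0.0169 + 0.0121 + 0.0400 + 0.0036 + 0.1089 = 0.2104
B_III = 1 / 0.2104 = 4.7529
Σp_IIᵢ² = 0.09² + 0.02² + 0.24² + 0.02² + 0.02² + 0.61² = 0.0081 + 0.0004 + 0.0576 + 0.0004 + 0.0004 + 0.3721 = 0.4390
B_II = 1 / 0.4390 = 2.2779
Σp_IVᵢ² = 0.10² + 0.35² + 0.18² + 0.20² + 0.06² + 0.11² = 0.0100 + 0.1225 + 0.0324 + 0.0400 + 0.0036 + 0.0121 = 0.2206
B_IV = 1 / 0.2206 = 4.5331
Ranking by B (broadest → narrowest): morphospecies III (4.75) > morphospecies IV (4.53) > morphospecies II (2.28)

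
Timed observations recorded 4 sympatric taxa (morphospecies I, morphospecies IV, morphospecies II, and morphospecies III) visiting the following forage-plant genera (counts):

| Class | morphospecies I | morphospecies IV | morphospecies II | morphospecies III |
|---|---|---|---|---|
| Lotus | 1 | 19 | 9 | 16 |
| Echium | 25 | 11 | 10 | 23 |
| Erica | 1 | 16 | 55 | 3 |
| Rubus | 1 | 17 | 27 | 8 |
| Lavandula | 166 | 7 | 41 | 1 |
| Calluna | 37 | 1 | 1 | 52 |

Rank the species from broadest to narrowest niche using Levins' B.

morphospecies IV > morphospecies II > morphospecies III > morphospecies I

Proportions for morphospecies I (n=231): 1/231=0.0043, 25/231=0.1082, 1/231=0.0043, 1/231=0.0043, 166/231=0.7186, 37/231=0.1602
Proportions for morphospecies IV (n=71): 19/71=0.2676, 11/71=0.1549, 16/71=0.2254, 17/71=0.2394, 7/71=0.0986, 1/71=0.0141
Proportions for morphospecies II (n=143): 9/143=0.0629, 10/143=0.0699, 55/143=0.3846, 27/143=0.1888, 41/143=0.2867, 1/143=0.0070
Proportions for morphospecies III (n=103): 16/103=0.1553, 23/103=0.2233, 3/103=0.0291, 8/103=0.0777, 1/103=0.0097, 52/103=0.5049
Σp_Iᵢ² = 0.0043² + 0.1082² + 0.0043² + 0.0043² + 0.7186² + 0.1602² = 0.000018 + 0.011707 + 0.000018 + 0.000018 + 0.516386 + 0.025664 = 0.553811
B_I = 1 / 0.553811 = 1.8057
Σp_IVᵢ² = 0.2676² + 0.1549² + 0.2254² + 0.2394² + 0.0986² + 0.0141² = 0.071610 + 0.023994 + 0.050805 + 0.057312 + 0.009722 + 0.000199 = 0.213642
B_IV = 1 / 0.213642 = 4.6807
Σp_IIᵢ² = 0.0629² + 0.0699² + 0.3846² + 0.1888² + 0.2867² + 0.0070² = 0.003956 + 0.004886 + 0.147917 + 0.035645 + 0.082197 + 0.000049 = 0.274650
B_II = 1 / 0.274650 = 3.6410
Σp_IIIᵢ² = 0.1553² + 0.2233² + 0.0291² + 0.0777² + 0.0097² + 0.5049² = 0.024118 + 0.049863 + 0.000847 + 0.006037 + 0.000094 + 0.254924 = 0.335883
B_III = 1 / 0.335883 = 2.9772
Ranking by B (broadest → narrowest): morphospecies IV (4.68) > morphospecies II (3.64) > morphospecies III (2.98) > morphospecies I (1.81)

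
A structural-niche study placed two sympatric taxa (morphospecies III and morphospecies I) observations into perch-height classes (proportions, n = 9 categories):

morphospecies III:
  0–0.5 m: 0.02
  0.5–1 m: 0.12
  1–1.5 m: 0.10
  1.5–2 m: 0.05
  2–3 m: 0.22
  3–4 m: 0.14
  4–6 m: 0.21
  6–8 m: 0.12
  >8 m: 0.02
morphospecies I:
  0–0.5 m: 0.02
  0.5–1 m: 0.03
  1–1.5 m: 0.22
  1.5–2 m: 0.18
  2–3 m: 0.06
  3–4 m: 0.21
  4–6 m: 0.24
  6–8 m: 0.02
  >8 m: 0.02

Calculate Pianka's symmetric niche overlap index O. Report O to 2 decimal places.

Σ p₁ᵢp₂ᵢ = 0.0004 + 0.0036 + 0.0220 + 0.0090 + 0.0132 + 0.0294 + 0.0504 + 0.0024 + 0.0004 = 0.1308
Σp_1ᵢ² = 0.02² + 0.12² + 0.10² + 0.05² + 0.22² + 0.14² + 0.21² + 0.12² + 0.02² = 0.0004 + 0.0144 + 0.0100 + 0.0025 + 0.0484 + 0.0196 + 0.0441 + 0.0144 + 0.0004 = 0.1542
Σp_2ᵢ² = 0.02² + 0.03² + 0.22² + 0.18² + 0.06² + 0.21² + 0.24² + 0.02² + 0.02² = 0.0004 + 0.0009 + 0.0484 + 0.0324 + 0.0036 + 0.0441 + 0.0576 + 0.0004 + 0.0004 = 0.1882
O = 0.1308 / √(0.1542 × 0.1882) = 0.1308 / 0.17035 = 0.7678

0.77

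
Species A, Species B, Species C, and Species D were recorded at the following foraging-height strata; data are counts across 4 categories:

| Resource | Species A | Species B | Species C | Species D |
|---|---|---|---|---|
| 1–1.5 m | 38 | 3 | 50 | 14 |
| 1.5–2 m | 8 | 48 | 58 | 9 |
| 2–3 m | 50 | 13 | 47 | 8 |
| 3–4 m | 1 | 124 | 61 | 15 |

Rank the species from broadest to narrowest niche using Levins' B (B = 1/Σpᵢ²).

Proportions for Species A (n=97): 38/97=0.3918, 8/97=0.0825, 50/97=0.5155, 1/97=0.0103
Proportions for Species B (n=188): 3/188=0.0160, 48/188=0.2553, 13/188=0.0691, 124/188=0.6596
Proportions for Species C (n=216): 50/216=0.2315, 58/216=0.2685, 47/216=0.2176, 61/216=0.2824
Proportions for Species D (n=46): 14/46=0.3043, 9/46=0.1957, 8/46=0.1739, 15/46=0.3261
Σp_Aᵢ² = 0.3918² + 0.0825² + 0.5155² + 0.0103² = 0.153507 + 0.006806 + 0.265740 + 0.000106 = 0.426159
B_A = 1 / 0.426159 = 2.3465
Σp_Bᵢ² = 0.0160² + 0.2553² + 0.0691² + 0.6596² = 0.000256 + 0.065178 + 0.004775 + 0.435072 = 0.505281
B_B = 1 / 0.505281 = 1.9791
Σp_Cᵢ² = 0.2315² + 0.2685² + 0.2176² + 0.2824² = 0.053592 + 0.072092 + 0.047350 + 0.079750 = 0.252784
B_C = 1 / 0.252784 = 3.9559
Σp_Dᵢ² = 0.3043² + 0.1957² + 0.1739² + 0.3261² = 0.092598 + 0.038298 + 0.030241 + 0.106341 = 0.267478
B_D = 1 / 0.267478 = 3.7386
Ranking by B (broadest → narrowest): Species C (3.96) > Species D (3.74) > Species A (2.35) > Species B (1.98)

Species C > Species D > Species A > Species B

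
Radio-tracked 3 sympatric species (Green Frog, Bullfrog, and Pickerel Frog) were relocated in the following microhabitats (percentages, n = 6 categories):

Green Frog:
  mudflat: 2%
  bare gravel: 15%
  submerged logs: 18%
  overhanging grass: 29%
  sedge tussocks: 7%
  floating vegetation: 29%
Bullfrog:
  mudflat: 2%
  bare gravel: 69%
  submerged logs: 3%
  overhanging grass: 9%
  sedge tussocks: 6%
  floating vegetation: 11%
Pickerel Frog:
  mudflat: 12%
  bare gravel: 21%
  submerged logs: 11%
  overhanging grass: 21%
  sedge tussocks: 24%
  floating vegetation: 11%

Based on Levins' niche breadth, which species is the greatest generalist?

Convert percentages to proportions (divide by 100).
Σp_Greeᵢ² = 0.02² + 0.15² + 0.18² + 0.29² + 0.07² + 0.29² = 0.0004 + 0.0225 + 0.0324 + 0.0841 + 0.0049 + 0.0841 = 0.2284
B_Gree = 1 / 0.2284 = 4.3783
Σp_Bullᵢ² = 0.02² + 0.69² + 0.03² + 0.09² + 0.06² + 0.11² = 0.0004 + 0.4761 + 0.0009 + 0.0081 + 0.0036 + 0.0121 = 0.5012
B_Bull = 1 / 0.5012 = 1.9952
Σp_Pickᵢ² = 0.12² + 0.21² + 0.11² + 0.21² + 0.24² + 0.11² = 0.0144 + 0.0441 + 0.0121 + 0.0441 + 0.0576 + 0.0121 = 0.1844
B_Pick = 1 / 0.1844 = 5.4230
Highest B → broadest niche (most generalist): Pickerel Frog (B = 5.42).

Pickerel Frog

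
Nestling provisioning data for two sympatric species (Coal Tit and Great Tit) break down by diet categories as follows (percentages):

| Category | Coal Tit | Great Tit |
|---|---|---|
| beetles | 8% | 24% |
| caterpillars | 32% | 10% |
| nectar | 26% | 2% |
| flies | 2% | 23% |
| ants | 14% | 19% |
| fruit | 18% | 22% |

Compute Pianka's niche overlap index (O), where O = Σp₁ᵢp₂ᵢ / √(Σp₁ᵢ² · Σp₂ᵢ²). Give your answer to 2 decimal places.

0.59

Convert percentages to proportions (divide by 100).
Σ p₁ᵢp₂ᵢ = 0.0192 + 0.0320 + 0.0052 + 0.0046 + 0.0266 + 0.0396 = 0.1272
Σp_1ᵢ² = 0.08² + 0.32² + 0.26² + 0.02² + 0.14² + 0.18² = 0.0064 + 0.1024 + 0.0676 + 0.0004 + 0.0196 + 0.0324 = 0.2288
Σp_2ᵢ² = 0.24² + 0.10² + 0.02² + 0.23² + 0.19² + 0.22² = 0.0576 + 0.0100 + 0.0004 + 0.0529 + 0.0361 + 0.0484 = 0.2054
O = 0.1272 / √(0.2288 × 0.2054) = 0.1272 / 0.21678 = 0.5868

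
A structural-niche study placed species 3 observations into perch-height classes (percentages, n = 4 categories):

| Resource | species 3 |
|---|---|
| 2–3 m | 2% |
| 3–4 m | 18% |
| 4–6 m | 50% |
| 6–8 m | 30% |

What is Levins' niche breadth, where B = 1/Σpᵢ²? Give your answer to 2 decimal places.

Convert percentages to proportions (divide by 100).
Σpᵢ² = 0.02² + 0.18² + 0.50² + 0.30² = 0.0004 + 0.0324 + 0.2500 + 0.0900 = 0.3728
B = 1 / 0.3728 = 2.6824

2.68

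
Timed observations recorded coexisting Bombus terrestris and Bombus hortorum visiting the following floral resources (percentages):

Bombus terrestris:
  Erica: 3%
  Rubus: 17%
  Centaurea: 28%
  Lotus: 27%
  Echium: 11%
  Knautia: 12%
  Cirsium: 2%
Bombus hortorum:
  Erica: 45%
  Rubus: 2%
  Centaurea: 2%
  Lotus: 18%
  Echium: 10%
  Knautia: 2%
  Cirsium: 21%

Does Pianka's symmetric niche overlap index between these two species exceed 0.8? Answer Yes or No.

No

Convert percentages to proportions (divide by 100).
Σ p₁ᵢp₂ᵢ = 0.0135 + 0.0034 + 0.0056 + 0.0486 + 0.0110 + 0.0024 + 0.0042 = 0.0887
Σp_1ᵢ² = 0.03² + 0.17² + 0.28² + 0.27² + 0.11² + 0.12² + 0.02² = 0.0009 + 0.0289 + 0.0784 + 0.0729 + 0.0121 + 0.0144 + 0.0004 = 0.2080
Σp_2ᵢ² = 0.45² + 0.02² + 0.02² + 0.18² + 0.10² + 0.02² + 0.21² = 0.2025 + 0.0004 + 0.0004 + 0.0324 + 0.0100 + 0.0004 + 0.0441 = 0.2902
O = 0.0887 / √(0.2080 × 0.2902) = 0.0887 / 0.24569 = 0.3610
O = 0.3610 < 0.8 → No.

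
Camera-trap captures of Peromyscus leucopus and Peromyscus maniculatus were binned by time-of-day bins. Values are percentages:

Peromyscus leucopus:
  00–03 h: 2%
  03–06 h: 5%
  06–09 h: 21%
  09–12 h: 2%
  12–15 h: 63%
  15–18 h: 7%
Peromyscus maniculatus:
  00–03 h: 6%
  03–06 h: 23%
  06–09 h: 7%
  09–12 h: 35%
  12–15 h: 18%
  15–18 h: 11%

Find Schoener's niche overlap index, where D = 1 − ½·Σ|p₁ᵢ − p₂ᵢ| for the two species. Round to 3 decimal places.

Convert percentages to proportions (divide by 100).
Σ|p₁ᵢ − p₂ᵢ| = 0.04 + 0.18 + 0.14 + 0.33 + 0.45 + 0.04 = 1.18
D = 1 − ½ × 1.18 = 1 − 0.590 = 0.41000

0.410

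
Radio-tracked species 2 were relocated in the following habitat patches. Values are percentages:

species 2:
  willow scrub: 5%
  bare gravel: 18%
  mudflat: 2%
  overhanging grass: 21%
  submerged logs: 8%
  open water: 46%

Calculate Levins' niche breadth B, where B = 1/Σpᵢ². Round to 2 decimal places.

Convert percentages to proportions (divide by 100).
Σpᵢ² = 0.05² + 0.18² + 0.02² + 0.21² + 0.08² + 0.46² = 0.0025 + 0.0324 + 0.0004 + 0.0441 + 0.0064 + 0.2116 = 0.2974
B = 1 / 0.2974 = 3.3625

3.36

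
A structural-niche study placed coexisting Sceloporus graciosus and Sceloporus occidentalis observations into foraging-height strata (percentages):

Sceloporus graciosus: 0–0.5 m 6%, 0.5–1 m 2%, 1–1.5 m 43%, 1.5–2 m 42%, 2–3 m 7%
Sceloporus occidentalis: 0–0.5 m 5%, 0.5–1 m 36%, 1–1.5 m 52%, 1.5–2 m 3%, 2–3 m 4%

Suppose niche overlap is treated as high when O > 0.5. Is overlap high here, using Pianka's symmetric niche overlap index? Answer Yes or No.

Convert percentages to proportions (divide by 100).
Σ p₁ᵢp₂ᵢ = 0.0030 + 0.0072 + 0.2236 + 0.0126 + 0.0028 = 0.2492
Σp_1ᵢ² = 0.06² + 0.02² + 0.43² + 0.42² + 0.07² = 0.0036 + 0.0004 + 0.1849 + 0.1764 + 0.0049 = 0.3702
Σp_2ᵢ² = 0.05² + 0.36² + 0.52² + 0.03² + 0.04² = 0.0025 + 0.1296 + 0.2704 + 0.0009 + 0.0016 = 0.4050
O = 0.2492 / √(0.3702 × 0.4050) = 0.2492 / 0.38721 = 0.6436
O = 0.6436 > 0.5 → Yes.

Yes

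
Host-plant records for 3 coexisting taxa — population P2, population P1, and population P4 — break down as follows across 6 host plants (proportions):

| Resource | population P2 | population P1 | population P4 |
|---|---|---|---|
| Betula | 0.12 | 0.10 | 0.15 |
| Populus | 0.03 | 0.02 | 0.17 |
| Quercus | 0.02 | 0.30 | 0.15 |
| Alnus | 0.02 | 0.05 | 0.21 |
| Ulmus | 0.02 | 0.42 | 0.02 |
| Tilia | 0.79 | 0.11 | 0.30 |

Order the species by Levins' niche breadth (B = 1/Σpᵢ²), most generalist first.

population P4 > population P1 > population P2

Σp_P2ᵢ² = 0.12² + 0.03² + 0.02² + 0.02² + 0.02² + 0.79² = 0.0144 + 0.0009 + 0.0004 + 0.0004 + 0.0004 + 0.6241 = 0.6406
B_P2 = 1 / 0.6406 = 1.5610
Σp_P1ᵢ² = 0.10² + 0.02² + 0.30² + 0.05² + 0.42² + 0.11² = 0.0100 + 0.0004 + 0.0900 + 0.0025 + 0.1764 + 0.0121 = 0.2914
B_P1 = 1 / 0.2914 = 3.4317
Σp_P4ᵢ² = 0.15² + 0.17² + 0.15² + 0.21² + 0.02² + 0.30² = 0.0225 + 0.0289 + 0.0225 + 0.0441 + 0.0004 + 0.0900 = 0.2084
B_P4 = 1 / 0.2084 = 4.7985
Ranking by B (broadest → narrowest): population P4 (4.80) > population P1 (3.43) > population P2 (1.56)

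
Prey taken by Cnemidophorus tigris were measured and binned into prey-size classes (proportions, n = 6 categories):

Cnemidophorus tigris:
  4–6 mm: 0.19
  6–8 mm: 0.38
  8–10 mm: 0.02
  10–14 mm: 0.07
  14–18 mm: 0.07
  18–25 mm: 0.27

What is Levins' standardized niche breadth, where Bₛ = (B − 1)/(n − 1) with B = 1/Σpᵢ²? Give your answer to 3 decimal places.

Σpᵢ² = 0.19² + 0.38² + 0.02² + 0.07² + 0.07² + 0.27² = 0.0361 + 0.1444 + 0.0004 + 0.0049 + 0.0049 + 0.0729 = 0.2636
B = 1 / 0.2636 = 3.79363
Bₛ = (B − 1)/(n − 1) = (3.79363 − 1)/(6 − 1) = 2.79363/5 = 0.55873

0.559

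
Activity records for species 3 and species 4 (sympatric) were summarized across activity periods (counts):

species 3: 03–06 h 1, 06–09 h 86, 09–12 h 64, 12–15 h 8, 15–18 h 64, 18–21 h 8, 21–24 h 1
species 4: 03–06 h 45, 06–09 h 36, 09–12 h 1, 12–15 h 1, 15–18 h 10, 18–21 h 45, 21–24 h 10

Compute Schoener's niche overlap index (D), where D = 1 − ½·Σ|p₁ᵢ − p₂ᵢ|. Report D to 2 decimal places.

0.37

Proportions for species 3 (n=232): 1/232=0.0043, 86/232=0.3707, 64/232=0.2759, 8/232=0.0345, 64/232=0.2759, 8/232=0.0345, 1/232=0.0043
Proportions for species 4 (n=148): 45/148=0.3041, 36/148=0.2432, 1/148=0.0068, 1/148=0.0068, 10/148=0.0676, 45/148=0.3041, 10/148=0.0676
Σ|p₁ᵢ − p₂ᵢ| = 0.2998 + 0.1275 + 0.2691 + 0.0277 + 0.2083 + 0.2696 + 0.0633 = 1.2653
D = 1 − ½ × 1.2653 = 1 − 0.63265 = 0.36735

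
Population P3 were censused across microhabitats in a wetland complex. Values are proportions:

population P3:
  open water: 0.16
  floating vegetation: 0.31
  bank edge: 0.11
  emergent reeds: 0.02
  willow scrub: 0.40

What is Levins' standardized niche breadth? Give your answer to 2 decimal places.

0.60

Σpᵢ² = 0.16² + 0.31² + 0.11² + 0.02² + 0.40² = 0.0256 + 0.0961 + 0.0121 + 0.0004 + 0.1600 = 0.2942
B = 1 / 0.2942 = 3.3990
Bₛ = (B − 1)/(n − 1) = (3.3990 − 1)/(5 − 1) = 2.3990/4 = 0.5998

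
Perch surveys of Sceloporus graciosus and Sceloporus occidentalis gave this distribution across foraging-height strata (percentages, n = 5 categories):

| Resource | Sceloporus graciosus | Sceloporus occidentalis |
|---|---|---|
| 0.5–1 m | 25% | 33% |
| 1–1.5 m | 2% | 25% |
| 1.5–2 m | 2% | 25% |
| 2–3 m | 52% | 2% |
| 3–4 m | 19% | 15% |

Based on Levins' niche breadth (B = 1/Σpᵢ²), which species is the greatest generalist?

Convert percentages to proportions (divide by 100).
Σp_gracᵢ² = 0.25² + 0.02² + 0.02² + 0.52² + 0.19² = 0.0625 + 0.0004 + 0.0004 + 0.2704 + 0.0361 = 0.3698
B_grac = 1 / 0.3698 = 2.7042
Σp_occiᵢ² = 0.33² + 0.25² + 0.25² + 0.02² + 0.15² = 0.1089 + 0.0625 + 0.0625 + 0.0004 + 0.0225 = 0.2568
B_occi = 1 / 0.2568 = 3.8941
Highest B → broadest niche (most generalist): Sceloporus occidentalis (B = 3.89).

Sceloporus occidentalis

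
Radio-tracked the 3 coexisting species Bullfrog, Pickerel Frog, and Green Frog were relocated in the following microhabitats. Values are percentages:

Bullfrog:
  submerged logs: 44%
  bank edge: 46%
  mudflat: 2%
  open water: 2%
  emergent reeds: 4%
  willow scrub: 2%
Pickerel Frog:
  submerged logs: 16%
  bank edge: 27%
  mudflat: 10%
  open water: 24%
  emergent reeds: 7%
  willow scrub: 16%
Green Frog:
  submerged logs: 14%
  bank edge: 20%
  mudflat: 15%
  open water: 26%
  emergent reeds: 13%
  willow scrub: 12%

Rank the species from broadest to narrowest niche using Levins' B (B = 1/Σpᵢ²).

Green Frog > Pickerel Frog > Bullfrog

Convert percentages to proportions (divide by 100).
Σp_Bullᵢ² = 0.44² + 0.46² + 0.02² + 0.02² + 0.04² + 0.02² = 0.1936 + 0.2116 + 0.0004 + 0.0004 + 0.0016 + 0.0004 = 0.4080
B_Bull = 1 / 0.4080 = 2.4510
Σp_Pickᵢ² = 0.16² + 0.27² + 0.10² + 0.24² + 0.07² + 0.16² = 0.0256 + 0.0729 + 0.0100 + 0.0576 + 0.0049 + 0.0256 = 0.1966
B_Pick = 1 / 0.1966 = 5.0865
Σp_Greeᵢ² = 0.14² + 0.20² + 0.15² + 0.26² + 0.13² + 0.12² = 0.0196 + 0.0400 + 0.0225 + 0.0676 + 0.0169 + 0.0144 = 0.1810
B_Gree = 1 / 0.1810 = 5.5249
Ranking by B (broadest → narrowest): Green Frog (5.52) > Pickerel Frog (5.09) > Bullfrog (2.45)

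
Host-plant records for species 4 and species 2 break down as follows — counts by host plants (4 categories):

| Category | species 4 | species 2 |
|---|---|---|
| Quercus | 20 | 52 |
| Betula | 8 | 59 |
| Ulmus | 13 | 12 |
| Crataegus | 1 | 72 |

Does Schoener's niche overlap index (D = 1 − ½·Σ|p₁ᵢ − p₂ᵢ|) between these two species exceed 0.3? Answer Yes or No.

Proportions for species 4 (n=42): 20/42=0.4762, 8/42=0.1905, 13/42=0.3095, 1/42=0.0238
Proportions for species 2 (n=195): 52/195=0.2667, 59/195=0.3026, 12/195=0.0615, 72/195=0.3692
Σ|p₁ᵢ − p₂ᵢ| = 0.2095 + 0.1121 + 0.2480 + 0.3454 = 0.9150
D = 1 − ½ × 0.9150 = 1 − 0.45750 = 0.54250
D = 0.54250 > 0.3 → Yes.

Yes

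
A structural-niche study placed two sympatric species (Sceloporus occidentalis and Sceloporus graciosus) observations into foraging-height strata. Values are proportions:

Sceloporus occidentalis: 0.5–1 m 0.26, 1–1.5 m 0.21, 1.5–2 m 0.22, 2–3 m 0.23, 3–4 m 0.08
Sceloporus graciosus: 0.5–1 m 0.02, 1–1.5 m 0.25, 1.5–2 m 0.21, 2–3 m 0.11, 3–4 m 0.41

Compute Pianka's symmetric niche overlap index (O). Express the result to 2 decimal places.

0.65

Σ p₁ᵢp₂ᵢ = 0.0052 + 0.0525 + 0.0462 + 0.0253 + 0.0328 = 0.1620
Σp_1ᵢ² = 0.26² + 0.21² + 0.22² + 0.23² + 0.08² = 0.0676 + 0.0441 + 0.0484 + 0.0529 + 0.0064 = 0.2194
Σp_2ᵢ² = 0.02² + 0.25² + 0.21² + 0.11² + 0.41² = 0.0004 + 0.0625 + 0.0441 + 0.0121 + 0.1681 = 0.2872
O = 0.1620 / √(0.2194 × 0.2872) = 0.1620 / 0.25102 = 0.6454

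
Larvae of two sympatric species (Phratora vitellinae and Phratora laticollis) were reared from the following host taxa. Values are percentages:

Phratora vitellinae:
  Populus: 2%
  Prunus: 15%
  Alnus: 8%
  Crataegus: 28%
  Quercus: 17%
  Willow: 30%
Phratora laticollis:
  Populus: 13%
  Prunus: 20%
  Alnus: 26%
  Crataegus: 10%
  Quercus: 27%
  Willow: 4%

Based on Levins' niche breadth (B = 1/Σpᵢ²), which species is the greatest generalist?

Convert percentages to proportions (divide by 100).
Σp_viteᵢ² = 0.02² + 0.15² + 0.08² + 0.28² + 0.17² + 0.30² = 0.0004 + 0.0225 + 0.0064 + 0.0784 + 0.0289 + 0.0900 = 0.2266
B_vite = 1 / 0.2266 = 4.4131
Σp_latiᵢ² = 0.13² + 0.20² + 0.26² + 0.10² + 0.27² + 0.04² = 0.0169 + 0.0400 + 0.0676 + 0.0100 + 0.0729 + 0.0016 = 0.2090
B_lati = 1 / 0.2090 = 4.7847
Highest B → broadest niche (most generalist): Phratora laticollis (B = 4.78).

Phratora laticollis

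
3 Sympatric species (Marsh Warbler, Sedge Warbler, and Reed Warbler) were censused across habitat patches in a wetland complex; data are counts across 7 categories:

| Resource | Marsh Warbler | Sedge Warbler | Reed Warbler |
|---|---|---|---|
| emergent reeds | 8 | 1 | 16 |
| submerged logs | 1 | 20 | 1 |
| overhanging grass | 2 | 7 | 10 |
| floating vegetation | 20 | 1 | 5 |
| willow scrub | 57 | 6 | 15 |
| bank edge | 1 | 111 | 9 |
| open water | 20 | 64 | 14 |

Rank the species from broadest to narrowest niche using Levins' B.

Reed Warbler > Marsh Warbler > Sedge Warbler

Proportions for Marsh Warbler (n=109): 8/109=0.0734, 1/109=0.0092, 2/109=0.0183, 20/109=0.1835, 57/109=0.5229, 1/109=0.0092, 20/109=0.1835
Proportions for Sedge Warbler (n=210): 1/210=0.0048, 20/210=0.0952, 7/210=0.0333, 1/210=0.0048, 6/210=0.0286, 111/210=0.5286, 64/210=0.3048
Proportions for Reed Warbler (n=70): 16/70=0.2286, 1/70=0.0143, 10/70=0.1429, 5/70=0.0714, 15/70=0.2143, 9/70=0.1286, 14/70=0.2000
Σp_Marsᵢ² = 0.0734² + 0.0092² + 0.0183² + 0.1835² + 0.5229² + 0.0092² + 0.1835² = 0.005388 + 0.000085 + 0.000335 + 0.033672 + 0.273424 + 0.000085 + 0.033672 = 0.346661
B_Mars = 1 / 0.346661 = 2.8847
Σp_Sedgᵢ² = 0.0048² + 0.0952² + 0.0333² + 0.0048² + 0.0286² + 0.5286² + 0.3048² = 0.000023 + 0.009063 + 0.001109 + 0.000023 + 0.000818 + 0.279418 + 0.092903 = 0.383357
B_Sedg = 1 / 0.383357 = 2.6085
Σp_Reedᵢ² = 0.2286² + 0.0143² + 0.1429² + 0.0714² + 0.2143² + 0.1286² + 0.2000² = 0.052258 + 0.000204 + 0.020420 + 0.005098 + 0.045924 + 0.016538 + 0.040000 = 0.180442
B_Reed = 1 / 0.180442 = 5.5419
Ranking by B (broadest → narrowest): Reed Warbler (5.54) > Marsh Warbler (2.88) > Sedge Warbler (2.61)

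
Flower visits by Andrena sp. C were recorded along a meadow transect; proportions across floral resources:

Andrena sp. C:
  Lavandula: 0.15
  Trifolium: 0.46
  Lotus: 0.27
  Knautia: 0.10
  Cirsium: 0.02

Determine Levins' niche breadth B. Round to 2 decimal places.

Σpᵢ² = 0.15² + 0.46² + 0.27² + 0.10² + 0.02² = 0.0225 + 0.2116 + 0.0729 + 0.0100 + 0.0004 = 0.3174
B = 1 / 0.3174 = 3.1506

3.15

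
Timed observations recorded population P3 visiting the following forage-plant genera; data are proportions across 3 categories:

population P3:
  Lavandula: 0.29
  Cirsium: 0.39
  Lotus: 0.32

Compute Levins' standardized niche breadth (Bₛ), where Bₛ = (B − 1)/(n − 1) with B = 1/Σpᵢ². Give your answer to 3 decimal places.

Σpᵢ² = 0.29² + 0.39² + 0.32² = 0.0841 + 0.1521 + 0.1024 = 0.3386
B = 1 / 0.3386 = 2.95334
Bₛ = (B − 1)/(n − 1) = (2.95334 − 1)/(3 − 1) = 1.95334/2 = 0.97667

0.977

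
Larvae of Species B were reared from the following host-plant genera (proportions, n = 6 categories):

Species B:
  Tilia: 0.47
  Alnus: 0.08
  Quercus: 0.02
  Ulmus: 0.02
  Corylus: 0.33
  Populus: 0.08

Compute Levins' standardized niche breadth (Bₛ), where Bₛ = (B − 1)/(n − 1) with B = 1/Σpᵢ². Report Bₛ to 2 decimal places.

Σpᵢ² = 0.47² + 0.08² + 0.02² + 0.02² + 0.33² + 0.08² = 0.2209 + 0.0064 + 0.0004 + 0.0004 + 0.1089 + 0.0064 = 0.3434
B = 1 / 0.3434 = 2.9121
Bₛ = (B − 1)/(n − 1) = (2.9121 − 1)/(6 − 1) = 1.9121/5 = 0.3824

0.38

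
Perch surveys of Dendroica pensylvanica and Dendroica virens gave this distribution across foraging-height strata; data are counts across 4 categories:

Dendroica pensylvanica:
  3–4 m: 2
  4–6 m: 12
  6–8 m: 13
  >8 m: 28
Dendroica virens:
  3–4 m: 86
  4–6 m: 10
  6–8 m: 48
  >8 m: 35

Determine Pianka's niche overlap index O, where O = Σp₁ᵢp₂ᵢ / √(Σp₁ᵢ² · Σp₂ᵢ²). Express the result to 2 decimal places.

0.54

Proportions for Dendroica pensylvanica (n=55): 2/55=0.0364, 12/55=0.2182, 13/55=0.2364, 28/55=0.5091
Proportions for Dendroica virens (n=179): 86/179=0.4804, 10/179=0.0559, 48/179=0.2682, 35/179=0.1955
Σ p₁ᵢp₂ᵢ = 0.017487 + 0.012197 + 0.063402 + 0.099529 = 0.192615
Σp_1ᵢ² = 0.0364² + 0.2182² + 0.2364² + 0.5091² = 0.001325 + 0.047611 + 0.055885 + 0.259183 = 0.364004
Σp_2ᵢ² = 0.4804² + 0.0559² + 0.2682² + 0.1955² = 0.230784 + 0.003125 + 0.071931 + 0.038220 = 0.344060
O = 0.192615 / √(0.364004 × 0.344060) = 0.192615 / 0.3538915 = 0.5443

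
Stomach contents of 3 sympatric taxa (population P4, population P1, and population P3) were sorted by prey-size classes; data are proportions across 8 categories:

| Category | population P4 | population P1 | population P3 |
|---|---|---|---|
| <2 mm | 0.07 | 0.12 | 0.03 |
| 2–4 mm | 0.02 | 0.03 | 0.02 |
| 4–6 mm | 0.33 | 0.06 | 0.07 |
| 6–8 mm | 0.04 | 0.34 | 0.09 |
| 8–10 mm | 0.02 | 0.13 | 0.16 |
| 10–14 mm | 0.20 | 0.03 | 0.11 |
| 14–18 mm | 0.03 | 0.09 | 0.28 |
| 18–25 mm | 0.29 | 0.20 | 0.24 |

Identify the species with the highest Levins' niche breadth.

population P3

Σp_P4ᵢ² = 0.07² + 0.02² + 0.33² + 0.04² + 0.02² + 0.20² + 0.03² + 0.29² = 0.0049 + 0.0004 + 0.1089 + 0.0016 + 0.0004 + 0.0400 + 0.0009 + 0.0841 = 0.2412
B_P4 = 1 / 0.2412 = 4.1459
Σp_P1ᵢ² = 0.12² + 0.03² + 0.06² + 0.34² + 0.13² + 0.03² + 0.09² + 0.20² = 0.0144 + 0.0009 + 0.0036 + 0.1156 + 0.0169 + 0.0009 + 0.0081 + 0.0400 = 0.2004
B_P1 = 1 / 0.2004 = 4.9900
Σp_P3ᵢ² = 0.03² + 0.02² + 0.07² + 0.09² + 0.16² + 0.11² + 0.28² + 0.24² = 0.0009 + 0.0004 + 0.0049 + 0.0081 + 0.0256 + 0.0121 + 0.0784 + 0.0576 = 0.1880
B_P3 = 1 / 0.1880 = 5.3191
Highest B → broadest niche (most generalist): population P3 (B = 5.32).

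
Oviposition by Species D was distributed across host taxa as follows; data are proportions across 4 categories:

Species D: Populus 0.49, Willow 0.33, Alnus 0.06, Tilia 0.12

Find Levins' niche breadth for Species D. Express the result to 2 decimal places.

Σpᵢ² = 0.49² + 0.33² + 0.06² + 0.12² = 0.2401 + 0.1089 + 0.0036 + 0.0144 = 0.3670
B = 1 / 0.3670 = 2.7248

2.72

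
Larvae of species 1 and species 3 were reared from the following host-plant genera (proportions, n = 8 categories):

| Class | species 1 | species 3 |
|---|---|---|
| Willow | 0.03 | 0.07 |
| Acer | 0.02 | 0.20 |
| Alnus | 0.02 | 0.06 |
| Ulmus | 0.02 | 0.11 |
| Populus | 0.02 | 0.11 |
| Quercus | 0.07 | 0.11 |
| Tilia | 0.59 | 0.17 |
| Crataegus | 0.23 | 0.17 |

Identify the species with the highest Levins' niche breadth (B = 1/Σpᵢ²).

Σp_1ᵢ² = 0.03² + 0.02² + 0.02² + 0.02² + 0.02² + 0.07² + 0.59² + 0.23² = 0.0009 + 0.0004 + 0.0004 + 0.0004 + 0.0004 + 0.0049 + 0.3481 + 0.0529 = 0.4084
B_1 = 1 / 0.4084 = 2.4486
Σp_3ᵢ² = 0.07² + 0.20² + 0.06² + 0.11² + 0.11² + 0.11² + 0.17² + 0.17² = 0.0049 + 0.0400 + 0.0036 + 0.0121 + 0.0121 + 0.0121 + 0.0289 + 0.0289 = 0.1426
B_3 = 1 / 0.1426 = 7.0126
Highest B → broadest niche (most generalist): species 3 (B = 7.01).

species 3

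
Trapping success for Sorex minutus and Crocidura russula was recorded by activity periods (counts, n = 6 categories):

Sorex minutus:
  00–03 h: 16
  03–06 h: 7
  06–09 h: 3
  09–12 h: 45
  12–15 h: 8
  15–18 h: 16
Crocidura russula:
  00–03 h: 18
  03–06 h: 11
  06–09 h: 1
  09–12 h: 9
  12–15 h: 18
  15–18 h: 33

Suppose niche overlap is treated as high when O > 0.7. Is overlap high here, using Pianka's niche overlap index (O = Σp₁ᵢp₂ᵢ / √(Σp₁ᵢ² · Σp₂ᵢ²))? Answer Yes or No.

No

Proportions for Sorex minutus (n=95): 16/95=0.1684, 7/95=0.0737, 3/95=0.0316, 45/95=0.4737, 8/95=0.0842, 16/95=0.1684
Proportions for Crocidura russula (n=90): 18/90=0.2000, 11/90=0.1222, 1/90=0.0111, 9/90=0.1000, 18/90=0.2000, 33/90=0.3667
Σ p₁ᵢp₂ᵢ = 0.033680 + 0.009006 + 0.000351 + 0.047370 + 0.016840 + 0.061752 = 0.168999
Σp_1ᵢ² = 0.1684² + 0.0737² + 0.0316² + 0.4737² + 0.0842² + 0.1684² = 0.028359 + 0.005432 + 0.000999 + 0.224392 + 0.007090 + 0.028359 = 0.294631
Σp_2ᵢ² = 0.2000² + 0.1222² + 0.0111² + 0.1000² + 0.2000² + 0.3667² = 0.040000 + 0.014933 + 0.000123 + 0.010000 + 0.040000 + 0.134469 = 0.239525
O = 0.168999 / √(0.294631 × 0.239525) = 0.168999 / 0.2656530 = 0.6362
O = 0.6362 < 0.7 → No.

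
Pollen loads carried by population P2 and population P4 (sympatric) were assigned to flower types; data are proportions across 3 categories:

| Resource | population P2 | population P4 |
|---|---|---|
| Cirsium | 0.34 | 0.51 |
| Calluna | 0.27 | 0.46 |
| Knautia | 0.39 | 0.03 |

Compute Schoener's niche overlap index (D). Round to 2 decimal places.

0.64

Σ|p₁ᵢ − p₂ᵢ| = 0.17 + 0.19 + 0.36 = 0.72
D = 1 − ½ × 0.72 = 1 − 0.360 = 0.6400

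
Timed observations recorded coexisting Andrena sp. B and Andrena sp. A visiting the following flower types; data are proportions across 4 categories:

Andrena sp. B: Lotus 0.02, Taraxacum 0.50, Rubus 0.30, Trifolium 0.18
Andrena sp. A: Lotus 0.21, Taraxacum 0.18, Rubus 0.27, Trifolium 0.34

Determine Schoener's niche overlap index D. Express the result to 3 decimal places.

0.650

Σ|p₁ᵢ − p₂ᵢ| = 0.19 + 0.32 + 0.03 + 0.16 = 0.70
D = 1 − ½ × 0.70 = 1 − 0.350 = 0.65000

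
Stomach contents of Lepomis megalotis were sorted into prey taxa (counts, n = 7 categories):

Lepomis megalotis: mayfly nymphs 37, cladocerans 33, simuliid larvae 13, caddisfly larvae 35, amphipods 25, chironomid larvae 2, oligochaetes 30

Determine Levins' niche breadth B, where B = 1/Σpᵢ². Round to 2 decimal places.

5.69

Proportions for Lepomis megalotis (n=175): 37/175=0.2114, 33/175=0.1886, 13/175=0.0743, 35/175=0.2000, 25/175=0.1429, 2/175=0.0114, 30/175=0.1714
Σpᵢ² = 0.2114² + 0.1886² + 0.0743² + 0.2000² + 0.1429² + 0.0114² + 0.1714² = 0.044690 + 0.035570 + 0.005520 + 0.040000 + 0.020420 + 0.000130 + 0.029378 = 0.175708
B = 1 / 0.175708 = 5.6913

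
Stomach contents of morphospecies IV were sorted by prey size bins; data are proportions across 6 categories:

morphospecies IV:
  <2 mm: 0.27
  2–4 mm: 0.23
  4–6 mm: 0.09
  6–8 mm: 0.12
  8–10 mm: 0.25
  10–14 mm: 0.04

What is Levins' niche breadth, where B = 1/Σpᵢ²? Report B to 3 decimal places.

Σpᵢ² = 0.27² + 0.23² + 0.09² + 0.12² + 0.25² + 0.04² = 0.0729 + 0.0529 + 0.0081 + 0.0144 + 0.0625 + 0.0016 = 0.2124
B = 1 / 0.2124 = 4.70810

4.708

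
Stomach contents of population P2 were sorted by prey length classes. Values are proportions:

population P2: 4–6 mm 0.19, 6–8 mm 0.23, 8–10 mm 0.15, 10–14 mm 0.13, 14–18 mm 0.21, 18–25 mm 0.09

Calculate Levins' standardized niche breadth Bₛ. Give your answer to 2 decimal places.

0.91

Σpᵢ² = 0.19² + 0.23² + 0.15² + 0.13² + 0.21² + 0.09² = 0.0361 + 0.0529 + 0.0225 + 0.0169 + 0.0441 + 0.0081 = 0.1806
B = 1 / 0.1806 = 5.5371
Bₛ = (B − 1)/(n − 1) = (5.5371 − 1)/(6 − 1) = 4.5371/5 = 0.9074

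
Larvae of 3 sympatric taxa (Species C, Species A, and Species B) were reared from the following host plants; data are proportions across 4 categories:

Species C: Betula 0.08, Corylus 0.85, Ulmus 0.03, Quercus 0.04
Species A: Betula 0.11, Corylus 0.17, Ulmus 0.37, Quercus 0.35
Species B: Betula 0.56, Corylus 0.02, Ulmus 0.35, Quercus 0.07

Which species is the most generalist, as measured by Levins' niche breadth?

Species A

Σp_Cᵢ² = 0.08² + 0.85² + 0.03² + 0.04² = 0.0064 + 0.7225 + 0.0009 + 0.0016 = 0.7314
B_C = 1 / 0.7314 = 1.3672
Σp_Aᵢ² = 0.11² + 0.17² + 0.37² + 0.35² = 0.0121 + 0.0289 + 0.1369 + 0.1225 = 0.3004
B_A = 1 / 0.3004 = 3.3289
Σp_Bᵢ² = 0.56² + 0.02² + 0.35² + 0.07² = 0.3136 + 0.0004 + 0.1225 + 0.0049 = 0.4414
B_B = 1 / 0.4414 = 2.2655
Highest B → broadest niche (most generalist): Species A (B = 3.33).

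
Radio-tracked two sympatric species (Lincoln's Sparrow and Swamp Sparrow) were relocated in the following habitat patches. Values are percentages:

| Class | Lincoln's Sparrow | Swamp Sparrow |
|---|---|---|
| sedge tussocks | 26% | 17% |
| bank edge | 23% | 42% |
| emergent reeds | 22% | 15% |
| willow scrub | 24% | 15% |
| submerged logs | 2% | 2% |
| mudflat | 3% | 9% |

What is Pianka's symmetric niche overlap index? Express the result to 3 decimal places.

Convert percentages to proportions (divide by 100).
Σ p₁ᵢp₂ᵢ = 0.0442 + 0.0966 + 0.0330 + 0.0360 + 0.0004 + 0.0027 = 0.2129
Σp_1ᵢ² = 0.26² + 0.23² + 0.22² + 0.24² + 0.02² + 0.03² = 0.0676 + 0.0529 + 0.0484 + 0.0576 + 0.0004 + 0.0009 = 0.2278
Σp_2ᵢ² = 0.17² + 0.42² + 0.15² + 0.15² + 0.02² + 0.09² = 0.0289 + 0.1764 + 0.0225 + 0.0225 + 0.0004 + 0.0081 = 0.2588
O = 0.2129 / √(0.2278 × 0.2588) = 0.2129 / 0.242806 = 0.87683

0.877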